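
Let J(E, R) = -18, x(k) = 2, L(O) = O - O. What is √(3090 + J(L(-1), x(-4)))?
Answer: 32*√3 ≈ 55.426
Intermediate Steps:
L(O) = 0
√(3090 + J(L(-1), x(-4))) = √(3090 - 18) = √3072 = 32*√3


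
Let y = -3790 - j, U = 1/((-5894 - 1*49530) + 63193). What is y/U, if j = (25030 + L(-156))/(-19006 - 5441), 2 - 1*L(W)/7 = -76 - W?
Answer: -719639719774/24447 ≈ -2.9437e+7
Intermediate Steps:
L(W) = 546 + 7*W (L(W) = 14 - 7*(-76 - W) = 14 + (532 + 7*W) = 546 + 7*W)
U = 1/7769 (U = 1/((-5894 - 49530) + 63193) = 1/(-55424 + 63193) = 1/7769 ≈ 0.00012872)
j = -24484/24447 (j = (25030 + (546 + 7*(-156)))/(-19006 - 5441) = (25030 + (546 - 1092))/(-24447) = (25030 - 546)*(-1/24447) = 24484*(-1/24447) = -24484/24447 ≈ -1.0015)
y = -92629646/24447 (y = -3790 - 1*(-24484/24447) = -3790 + 24484/24447 = -92629646/24447 ≈ -3789.0)
y/U = -92629646/(24447*1/7769) = -92629646/24447*7769 = -719639719774/24447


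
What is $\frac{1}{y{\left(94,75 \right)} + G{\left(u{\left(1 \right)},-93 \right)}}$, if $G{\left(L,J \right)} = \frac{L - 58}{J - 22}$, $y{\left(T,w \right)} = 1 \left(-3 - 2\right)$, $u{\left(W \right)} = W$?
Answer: $- \frac{115}{518} \approx -0.22201$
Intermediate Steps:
$y{\left(T,w \right)} = -5$ ($y{\left(T,w \right)} = 1 \left(-5\right) = -5$)
$G{\left(L,J \right)} = \frac{-58 + L}{-22 + J}$
$\frac{1}{y{\left(94,75 \right)} + G{\left(u{\left(1 \right)},-93 \right)}} = \frac{1}{-5 + \frac{-58 + 1}{-22 - 93}} = \frac{1}{-5 + \frac{1}{-115} \left(-57\right)} = \frac{1}{-5 - - \frac{57}{115}} = \frac{1}{-5 + \frac{57}{115}} = \frac{1}{- \frac{518}{115}} = - \frac{115}{518}$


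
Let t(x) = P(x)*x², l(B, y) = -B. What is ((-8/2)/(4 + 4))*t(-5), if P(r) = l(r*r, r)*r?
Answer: -3125/2 ≈ -1562.5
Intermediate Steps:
P(r) = -r³ (P(r) = (-r*r)*r = (-r²)*r = -r³)
t(x) = -x⁵ (t(x) = (-x³)*x² = -x⁵)
((-8/2)/(4 + 4))*t(-5) = ((-8/2)/(4 + 4))*(-1*(-5)⁵) = ((-8*½)/8)*(-1*(-3125)) = ((⅛)*(-4))*3125 = -½*3125 = -3125/2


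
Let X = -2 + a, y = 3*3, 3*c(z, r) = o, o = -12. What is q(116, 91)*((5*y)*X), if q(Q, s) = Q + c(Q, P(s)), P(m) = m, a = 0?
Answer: -10080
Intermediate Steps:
c(z, r) = -4 (c(z, r) = (⅓)*(-12) = -4)
y = 9
q(Q, s) = -4 + Q (q(Q, s) = Q - 4 = -4 + Q)
X = -2 (X = -2 + 0 = -2)
q(116, 91)*((5*y)*X) = (-4 + 116)*((5*9)*(-2)) = 112*(45*(-2)) = 112*(-90) = -10080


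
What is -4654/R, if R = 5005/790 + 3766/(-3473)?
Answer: -2553808036/2881445 ≈ -886.29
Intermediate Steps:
R = 2881445/548734 (R = 5005*(1/790) + 3766*(-1/3473) = 1001/158 - 3766/3473 = 2881445/548734 ≈ 5.2511)
-4654/R = -4654/2881445/548734 = -4654*548734/2881445 = -2553808036/2881445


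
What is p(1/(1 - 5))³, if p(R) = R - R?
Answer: 0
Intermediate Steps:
p(R) = 0
p(1/(1 - 5))³ = 0³ = 0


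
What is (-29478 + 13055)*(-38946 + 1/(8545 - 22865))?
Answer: 9159217478983/14320 ≈ 6.3961e+8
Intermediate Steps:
(-29478 + 13055)*(-38946 + 1/(8545 - 22865)) = -16423*(-38946 + 1/(-14320)) = -16423*(-38946 - 1/14320) = -16423*(-557706721/14320) = 9159217478983/14320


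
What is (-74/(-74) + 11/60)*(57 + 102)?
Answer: 3763/20 ≈ 188.15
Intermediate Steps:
(-74/(-74) + 11/60)*(57 + 102) = (-74*(-1/74) + 11*(1/60))*159 = (1 + 11/60)*159 = (71/60)*159 = 3763/20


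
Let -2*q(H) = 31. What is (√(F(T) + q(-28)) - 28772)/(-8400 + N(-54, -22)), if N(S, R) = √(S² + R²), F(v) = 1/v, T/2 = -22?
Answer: 1208424/352783 + 7193*√34/1763915 - 21*I*√7513/3880613 - I*√255442/155224520 ≈ 3.4492 - 0.00047231*I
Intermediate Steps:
T = -44 (T = 2*(-22) = -44)
q(H) = -31/2 (q(H) = -½*31 = -31/2)
N(S, R) = √(R² + S²)
(√(F(T) + q(-28)) - 28772)/(-8400 + N(-54, -22)) = (√(1/(-44) - 31/2) - 28772)/(-8400 + √((-22)² + (-54)²)) = (√(-1/44 - 31/2) - 28772)/(-8400 + √(484 + 2916)) = (√(-683/44) - 28772)/(-8400 + √3400) = (I*√7513/22 - 28772)/(-8400 + 10*√34) = (-28772 + I*√7513/22)/(-8400 + 10*√34)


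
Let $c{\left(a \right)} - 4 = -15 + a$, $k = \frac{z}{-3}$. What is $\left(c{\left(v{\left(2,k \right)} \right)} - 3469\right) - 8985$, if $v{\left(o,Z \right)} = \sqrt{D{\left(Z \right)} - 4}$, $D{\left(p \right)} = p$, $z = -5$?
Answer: $-12465 + \frac{i \sqrt{21}}{3} \approx -12465.0 + 1.5275 i$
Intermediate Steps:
$k = \frac{5}{3}$ ($k = - \frac{5}{-3} = \left(-5\right) \left(- \frac{1}{3}\right) = \frac{5}{3} \approx 1.6667$)
$v{\left(o,Z \right)} = \sqrt{-4 + Z}$ ($v{\left(o,Z \right)} = \sqrt{Z - 4} = \sqrt{-4 + Z}$)
$c{\left(a \right)} = -11 + a$ ($c{\left(a \right)} = 4 + \left(-15 + a\right) = -11 + a$)
$\left(c{\left(v{\left(2,k \right)} \right)} - 3469\right) - 8985 = \left(\left(-11 + \sqrt{-4 + \frac{5}{3}}\right) - 3469\right) - 8985 = \left(\left(-11 + \sqrt{- \frac{7}{3}}\right) - 3469\right) - 8985 = \left(\left(-11 + \frac{i \sqrt{21}}{3}\right) - 3469\right) - 8985 = \left(-3480 + \frac{i \sqrt{21}}{3}\right) - 8985 = -12465 + \frac{i \sqrt{21}}{3}$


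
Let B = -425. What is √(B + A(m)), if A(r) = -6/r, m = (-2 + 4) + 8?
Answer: 4*I*√665/5 ≈ 20.63*I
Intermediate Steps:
m = 10 (m = 2 + 8 = 10)
√(B + A(m)) = √(-425 - 6/10) = √(-425 - 6*⅒) = √(-425 - ⅗) = √(-2128/5) = 4*I*√665/5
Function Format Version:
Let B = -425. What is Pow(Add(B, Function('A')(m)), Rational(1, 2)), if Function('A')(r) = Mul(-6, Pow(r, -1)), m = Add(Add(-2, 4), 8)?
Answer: Mul(Rational(4, 5), I, Pow(665, Rational(1, 2))) ≈ Mul(20.630, I)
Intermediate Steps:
m = 10 (m = Add(2, 8) = 10)
Pow(Add(B, Function('A')(m)), Rational(1, 2)) = Pow(Add(-425, Mul(-6, Pow(10, -1))), Rational(1, 2)) = Pow(Add(-425, Mul(-6, Rational(1, 10))), Rational(1, 2)) = Pow(Add(-425, Rational(-3, 5)), Rational(1, 2)) = Pow(Rational(-2128, 5), Rational(1, 2)) = Mul(Rational(4, 5), I, Pow(665, Rational(1, 2)))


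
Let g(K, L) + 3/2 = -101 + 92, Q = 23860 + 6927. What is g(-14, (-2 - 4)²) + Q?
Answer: 61553/2 ≈ 30777.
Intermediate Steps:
Q = 30787
g(K, L) = -21/2 (g(K, L) = -3/2 + (-101 + 92) = -3/2 - 9 = -21/2)
g(-14, (-2 - 4)²) + Q = -21/2 + 30787 = 61553/2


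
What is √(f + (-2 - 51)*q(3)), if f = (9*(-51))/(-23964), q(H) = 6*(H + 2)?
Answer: I*√25363431699/3994 ≈ 39.875*I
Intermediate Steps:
q(H) = 12 + 6*H (q(H) = 6*(2 + H) = 12 + 6*H)
f = 153/7988 (f = -459*(-1/23964) = 153/7988 ≈ 0.019154)
√(f + (-2 - 51)*q(3)) = √(153/7988 + (-2 - 51)*(12 + 6*3)) = √(153/7988 - 53*(12 + 18)) = √(153/7988 - 53*30) = √(153/7988 - 1590) = √(-12700767/7988) = I*√25363431699/3994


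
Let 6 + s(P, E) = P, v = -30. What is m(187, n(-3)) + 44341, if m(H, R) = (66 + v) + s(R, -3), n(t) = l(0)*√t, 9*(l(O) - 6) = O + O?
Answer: 44371 + 6*I*√3 ≈ 44371.0 + 10.392*I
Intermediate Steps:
s(P, E) = -6 + P
l(O) = 6 + 2*O/9 (l(O) = 6 + (O + O)/9 = 6 + (2*O)/9 = 6 + 2*O/9)
n(t) = 6*√t (n(t) = (6 + (2/9)*0)*√t = (6 + 0)*√t = 6*√t)
m(H, R) = 30 + R (m(H, R) = (66 - 30) + (-6 + R) = 36 + (-6 + R) = 30 + R)
m(187, n(-3)) + 44341 = (30 + 6*√(-3)) + 44341 = (30 + 6*(I*√3)) + 44341 = (30 + 6*I*√3) + 44341 = 44371 + 6*I*√3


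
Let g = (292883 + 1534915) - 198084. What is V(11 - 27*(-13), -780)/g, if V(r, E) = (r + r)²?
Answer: 262088/814857 ≈ 0.32164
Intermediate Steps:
g = 1629714 (g = 1827798 - 198084 = 1629714)
V(r, E) = 4*r² (V(r, E) = (2*r)² = 4*r²)
V(11 - 27*(-13), -780)/g = (4*(11 - 27*(-13))²)/1629714 = (4*(11 + 351)²)*(1/1629714) = (4*362²)*(1/1629714) = (4*131044)*(1/1629714) = 524176*(1/1629714) = 262088/814857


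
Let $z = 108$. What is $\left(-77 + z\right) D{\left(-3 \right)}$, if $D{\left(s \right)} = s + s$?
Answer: $-186$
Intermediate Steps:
$D{\left(s \right)} = 2 s$
$\left(-77 + z\right) D{\left(-3 \right)} = \left(-77 + 108\right) 2 \left(-3\right) = 31 \left(-6\right) = -186$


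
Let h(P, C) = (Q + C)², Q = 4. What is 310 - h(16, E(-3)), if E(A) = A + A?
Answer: 306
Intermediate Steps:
E(A) = 2*A
h(P, C) = (4 + C)²
310 - h(16, E(-3)) = 310 - (4 + 2*(-3))² = 310 - (4 - 6)² = 310 - 1*(-2)² = 310 - 1*4 = 310 - 4 = 306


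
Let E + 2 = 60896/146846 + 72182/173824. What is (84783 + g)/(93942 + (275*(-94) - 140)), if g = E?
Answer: 77288809107875/61946400065536 ≈ 1.2477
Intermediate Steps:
E = -1066639069/911619968 (E = -2 + (60896/146846 + 72182/173824) = -2 + (60896*(1/146846) + 72182*(1/173824)) = -2 + (30448/73423 + 36091/86912) = -2 + 756600867/911619968 = -1066639069/911619968 ≈ -1.1700)
g = -1066639069/911619968 ≈ -1.1700
(84783 + g)/(93942 + (275*(-94) - 140)) = (84783 - 1066639069/911619968)/(93942 + (275*(-94) - 140)) = 77288809107875/(911619968*(93942 + (-25850 - 140))) = 77288809107875/(911619968*(93942 - 25990)) = (77288809107875/911619968)/67952 = (77288809107875/911619968)*(1/67952) = 77288809107875/61946400065536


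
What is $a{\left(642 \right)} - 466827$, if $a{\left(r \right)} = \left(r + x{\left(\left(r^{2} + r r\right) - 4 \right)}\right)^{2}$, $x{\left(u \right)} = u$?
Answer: $680568434329$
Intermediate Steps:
$a{\left(r \right)} = \left(-4 + r + 2 r^{2}\right)^{2}$ ($a{\left(r \right)} = \left(r - \left(4 - r^{2} - r r\right)\right)^{2} = \left(r + \left(\left(r^{2} + r^{2}\right) - 4\right)\right)^{2} = \left(r + \left(2 r^{2} - 4\right)\right)^{2} = \left(r + \left(-4 + 2 r^{2}\right)\right)^{2} = \left(-4 + r + 2 r^{2}\right)^{2}$)
$a{\left(642 \right)} - 466827 = \left(-4 + 642 + 2 \cdot 642^{2}\right)^{2} - 466827 = \left(-4 + 642 + 2 \cdot 412164\right)^{2} - 466827 = \left(-4 + 642 + 824328\right)^{2} - 466827 = 824966^{2} - 466827 = 680568901156 - 466827 = 680568434329$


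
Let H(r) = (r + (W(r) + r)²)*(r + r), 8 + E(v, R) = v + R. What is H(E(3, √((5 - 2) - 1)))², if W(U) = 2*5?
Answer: 39688 + 23232*√2 ≈ 72543.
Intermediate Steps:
W(U) = 10
E(v, R) = -8 + R + v (E(v, R) = -8 + (v + R) = -8 + (R + v) = -8 + R + v)
H(r) = 2*r*(r + (10 + r)²) (H(r) = (r + (10 + r)²)*(r + r) = (r + (10 + r)²)*(2*r) = 2*r*(r + (10 + r)²))
H(E(3, √((5 - 2) - 1)))² = (2*(-8 + √((5 - 2) - 1) + 3)*((-8 + √((5 - 2) - 1) + 3) + (10 + (-8 + √((5 - 2) - 1) + 3))²))² = (2*(-8 + √(3 - 1) + 3)*((-8 + √(3 - 1) + 3) + (10 + (-8 + √(3 - 1) + 3))²))² = (2*(-8 + √2 + 3)*((-8 + √2 + 3) + (10 + (-8 + √2 + 3))²))² = (2*(-5 + √2)*((-5 + √2) + (10 + (-5 + √2))²))² = (2*(-5 + √2)*((-5 + √2) + (5 + √2)²))² = (2*(-5 + √2)*(-5 + √2 + (5 + √2)²))² = 4*(-5 + √2)²*(-5 + √2 + (5 + √2)²)²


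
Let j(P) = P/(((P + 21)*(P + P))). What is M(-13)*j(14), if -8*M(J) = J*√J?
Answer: 13*I*√13/560 ≈ 0.0837*I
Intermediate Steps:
M(J) = -J^(3/2)/8 (M(J) = -J*√J/8 = -J^(3/2)/8)
j(P) = 1/(2*(21 + P)) (j(P) = P/(((21 + P)*(2*P))) = P/((2*P*(21 + P))) = P*(1/(2*P*(21 + P))) = 1/(2*(21 + P)))
M(-13)*j(14) = (-(-13)*I*√13/8)*(1/(2*(21 + 14))) = (-(-13)*I*√13/8)*((½)/35) = (13*I*√13/8)*((½)*(1/35)) = (13*I*√13/8)*(1/70) = 13*I*√13/560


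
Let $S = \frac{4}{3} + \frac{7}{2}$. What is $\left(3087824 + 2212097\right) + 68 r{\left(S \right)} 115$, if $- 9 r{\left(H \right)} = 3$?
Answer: $\frac{15891943}{3} \approx 5.2973 \cdot 10^{6}$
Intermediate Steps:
$S = \frac{29}{6}$ ($S = 4 \cdot \frac{1}{3} + 7 \cdot \frac{1}{2} = \frac{4}{3} + \frac{7}{2} = \frac{29}{6} \approx 4.8333$)
$r{\left(H \right)} = - \frac{1}{3}$ ($r{\left(H \right)} = \left(- \frac{1}{9}\right) 3 = - \frac{1}{3}$)
$\left(3087824 + 2212097\right) + 68 r{\left(S \right)} 115 = \left(3087824 + 2212097\right) + 68 \left(- \frac{1}{3}\right) 115 = 5299921 - \frac{7820}{3} = \frac{15891943}{3}$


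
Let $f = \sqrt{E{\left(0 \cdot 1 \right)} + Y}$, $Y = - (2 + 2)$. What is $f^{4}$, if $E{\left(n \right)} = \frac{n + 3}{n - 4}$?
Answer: $\frac{361}{16} \approx 22.563$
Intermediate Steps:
$E{\left(n \right)} = \frac{3 + n}{-4 + n}$
$Y = -4$ ($Y = \left(-1\right) 4 = -4$)
$f = \frac{i \sqrt{19}}{2}$ ($f = \sqrt{\frac{3 + 0 \cdot 1}{-4 + 0 \cdot 1} - 4} = \sqrt{\frac{3 + 0}{-4 + 0} - 4} = \sqrt{\frac{1}{-4} \cdot 3 - 4} = \sqrt{\left(- \frac{1}{4}\right) 3 - 4} = \sqrt{- \frac{3}{4} - 4} = \sqrt{- \frac{19}{4}} = \frac{i \sqrt{19}}{2} \approx 2.1795 i$)
$f^{4} = \left(\frac{i \sqrt{19}}{2}\right)^{4} = \frac{361}{16}$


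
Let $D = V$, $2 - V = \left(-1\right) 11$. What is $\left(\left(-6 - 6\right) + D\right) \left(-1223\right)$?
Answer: $-1223$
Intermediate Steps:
$V = 13$ ($V = 2 - \left(-1\right) 11 = 2 - -11 = 2 + 11 = 13$)
$D = 13$
$\left(\left(-6 - 6\right) + D\right) \left(-1223\right) = \left(\left(-6 - 6\right) + 13\right) \left(-1223\right) = \left(-12 + 13\right) \left(-1223\right) = 1 \left(-1223\right) = -1223$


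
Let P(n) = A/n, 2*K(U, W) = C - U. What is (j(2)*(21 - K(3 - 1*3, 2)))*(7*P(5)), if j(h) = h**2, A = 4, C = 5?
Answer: 2072/5 ≈ 414.40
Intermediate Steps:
K(U, W) = 5/2 - U/2 (K(U, W) = (5 - U)/2 = 5/2 - U/2)
P(n) = 4/n
(j(2)*(21 - K(3 - 1*3, 2)))*(7*P(5)) = (2**2*(21 - (5/2 - (3 - 1*3)/2)))*(7*(4/5)) = (4*(21 - (5/2 - (3 - 3)/2)))*(7*(4*(1/5))) = (4*(21 - (5/2 - 1/2*0)))*(7*(4/5)) = (4*(21 - (5/2 + 0)))*(28/5) = (4*(21 - 1*5/2))*(28/5) = (4*(21 - 5/2))*(28/5) = (4*(37/2))*(28/5) = 74*(28/5) = 2072/5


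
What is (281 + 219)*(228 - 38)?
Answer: 95000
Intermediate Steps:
(281 + 219)*(228 - 38) = 500*190 = 95000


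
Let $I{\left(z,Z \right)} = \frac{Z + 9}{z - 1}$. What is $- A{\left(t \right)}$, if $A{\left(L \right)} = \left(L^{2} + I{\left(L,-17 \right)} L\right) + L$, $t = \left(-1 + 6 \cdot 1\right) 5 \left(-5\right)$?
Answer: $- \frac{976000}{63} \approx -15492.0$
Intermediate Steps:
$t = -125$ ($t = \left(-1 + 6\right) 5 \left(-5\right) = 5 \cdot 5 \left(-5\right) = 25 \left(-5\right) = -125$)
$I{\left(z,Z \right)} = \frac{9 + Z}{-1 + z}$
$A{\left(L \right)} = L + L^{2} - \frac{8 L}{-1 + L}$ ($A{\left(L \right)} = \left(L^{2} + \frac{9 - 17}{-1 + L} L\right) + L = \left(L^{2} + \frac{1}{-1 + L} \left(-8\right) L\right) + L = \left(L^{2} + - \frac{8}{-1 + L} L\right) + L = \left(L^{2} - \frac{8 L}{-1 + L}\right) + L = L + L^{2} - \frac{8 L}{-1 + L}$)
$- A{\left(t \right)} = - \frac{\left(-125\right) \left(-9 + \left(-125\right)^{2}\right)}{-1 - 125} = - \frac{\left(-125\right) \left(-9 + 15625\right)}{-126} = - \frac{\left(-125\right) \left(-1\right) 15616}{126} = \left(-1\right) \frac{976000}{63} = - \frac{976000}{63}$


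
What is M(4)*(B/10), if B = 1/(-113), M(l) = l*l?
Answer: -8/565 ≈ -0.014159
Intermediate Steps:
M(l) = l²
B = -1/113 ≈ -0.0088496
M(4)*(B/10) = 4²*(-1/113/10) = 16*(-1/113*⅒) = 16*(-1/1130) = -8/565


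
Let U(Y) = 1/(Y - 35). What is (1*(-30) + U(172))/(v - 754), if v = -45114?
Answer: 4109/6283916 ≈ 0.00065389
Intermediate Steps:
U(Y) = 1/(-35 + Y)
(1*(-30) + U(172))/(v - 754) = (1*(-30) + 1/(-35 + 172))/(-45114 - 754) = (-30 + 1/137)/(-45868) = (-30 + 1/137)*(-1/45868) = -4109/137*(-1/45868) = 4109/6283916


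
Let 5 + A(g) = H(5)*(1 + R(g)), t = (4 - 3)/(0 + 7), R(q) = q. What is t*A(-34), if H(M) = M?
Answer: -170/7 ≈ -24.286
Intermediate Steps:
t = 1/7 ≈ 0.14286
A(g) = 5*g (A(g) = -5 + 5*(1 + g) = -5 + (5 + 5*g) = 5*g)
t*A(-34) = (5*(-34))/7 = (1/7)*(-170) = -170/7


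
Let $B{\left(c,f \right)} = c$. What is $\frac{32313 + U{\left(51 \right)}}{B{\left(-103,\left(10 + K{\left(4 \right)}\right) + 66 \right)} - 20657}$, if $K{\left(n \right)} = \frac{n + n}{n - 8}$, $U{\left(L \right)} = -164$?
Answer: $- \frac{32149}{20760} \approx -1.5486$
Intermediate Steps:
$K{\left(n \right)} = \frac{2 n}{-8 + n}$
$\frac{32313 + U{\left(51 \right)}}{B{\left(-103,\left(10 + K{\left(4 \right)}\right) + 66 \right)} - 20657} = \frac{32313 - 164}{-103 - 20657} = \frac{32149}{-20760} = 32149 \left(- \frac{1}{20760}\right) = - \frac{32149}{20760}$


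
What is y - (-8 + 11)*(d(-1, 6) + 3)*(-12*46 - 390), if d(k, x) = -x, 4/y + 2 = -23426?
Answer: -49655647/5857 ≈ -8478.0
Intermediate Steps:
y = -1/5857 (y = 4/(-2 - 23426) = 4/(-23428) = 4*(-1/23428) = -1/5857 ≈ -0.00017074)
y - (-8 + 11)*(d(-1, 6) + 3)*(-12*46 - 390) = -1/5857 - (-8 + 11)*(-1*6 + 3)*(-12*46 - 390) = -1/5857 - 3*(-6 + 3)*(-552 - 390) = -1/5857 - 3*(-3)*(-942) = -1/5857 - (-9)*(-942) = -1/5857 - 1*8478 = -1/5857 - 8478 = -49655647/5857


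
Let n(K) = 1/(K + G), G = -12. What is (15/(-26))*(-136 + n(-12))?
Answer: 16325/208 ≈ 78.486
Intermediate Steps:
n(K) = 1/(-12 + K) (n(K) = 1/(K - 12) = 1/(-12 + K))
(15/(-26))*(-136 + n(-12)) = (15/(-26))*(-136 + 1/(-12 - 12)) = (15*(-1/26))*(-136 + 1/(-24)) = -15*(-136 - 1/24)/26 = -15/26*(-3265/24) = 16325/208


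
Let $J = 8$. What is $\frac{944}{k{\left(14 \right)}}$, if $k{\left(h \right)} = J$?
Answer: $118$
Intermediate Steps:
$k{\left(h \right)} = 8$
$\frac{944}{k{\left(14 \right)}} = \frac{944}{8} = 944 \cdot \frac{1}{8} = 118$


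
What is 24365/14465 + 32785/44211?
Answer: 28207928/11627493 ≈ 2.4260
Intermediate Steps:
24365/14465 + 32785/44211 = 24365*(1/14465) + 32785*(1/44211) = 443/263 + 32785/44211 = 28207928/11627493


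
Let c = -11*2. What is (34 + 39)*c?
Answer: -1606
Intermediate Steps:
c = -22
(34 + 39)*c = (34 + 39)*(-22) = 73*(-22) = -1606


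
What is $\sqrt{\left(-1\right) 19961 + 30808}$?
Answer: $\sqrt{10847} \approx 104.15$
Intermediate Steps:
$\sqrt{\left(-1\right) 19961 + 30808} = \sqrt{-19961 + 30808} = \sqrt{10847}$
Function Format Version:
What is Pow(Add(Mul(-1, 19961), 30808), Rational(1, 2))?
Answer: Pow(10847, Rational(1, 2)) ≈ 104.15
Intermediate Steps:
Pow(Add(Mul(-1, 19961), 30808), Rational(1, 2)) = Pow(Add(-19961, 30808), Rational(1, 2)) = Pow(10847, Rational(1, 2))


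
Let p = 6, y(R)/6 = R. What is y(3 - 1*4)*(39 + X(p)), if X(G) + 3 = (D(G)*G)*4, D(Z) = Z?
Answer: -1080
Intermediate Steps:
y(R) = 6*R
X(G) = -3 + 4*G² (X(G) = -3 + (G*G)*4 = -3 + G²*4 = -3 + 4*G²)
y(3 - 1*4)*(39 + X(p)) = (6*(3 - 1*4))*(39 + (-3 + 4*6²)) = (6*(3 - 4))*(39 + (-3 + 4*36)) = (6*(-1))*(39 + (-3 + 144)) = -6*(39 + 141) = -6*180 = -1080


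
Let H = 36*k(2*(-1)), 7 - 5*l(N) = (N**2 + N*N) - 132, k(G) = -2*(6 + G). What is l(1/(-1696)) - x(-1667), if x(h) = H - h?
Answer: -9716533249/7191040 ≈ -1351.2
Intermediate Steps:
k(G) = -12 - 2*G
l(N) = 139/5 - 2*N**2/5 (l(N) = 7/5 - ((N**2 + N*N) - 132)/5 = 7/5 - ((N**2 + N**2) - 132)/5 = 7/5 - (2*N**2 - 132)/5 = 7/5 - (-132 + 2*N**2)/5 = 7/5 + (132/5 - 2*N**2/5) = 139/5 - 2*N**2/5)
H = -288 (H = 36*(-12 - 4*(-1)) = 36*(-12 - 2*(-2)) = 36*(-12 + 4) = 36*(-8) = -288)
x(h) = -288 - h
l(1/(-1696)) - x(-1667) = (139/5 - 2*(1/(-1696))**2/5) - (-288 - 1*(-1667)) = (139/5 - 2*(-1/1696)**2/5) - (-288 + 1667) = (139/5 - 2/5*1/2876416) - 1*1379 = (139/5 - 1/7191040) - 1379 = 199910911/7191040 - 1379 = -9716533249/7191040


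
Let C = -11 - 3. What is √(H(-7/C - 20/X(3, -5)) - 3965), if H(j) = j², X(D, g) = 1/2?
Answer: I*√9619/2 ≈ 49.038*I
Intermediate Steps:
C = -14
X(D, g) = ½
√(H(-7/C - 20/X(3, -5)) - 3965) = √((-7/(-14) - 20/½)² - 3965) = √((-7*(-1/14) - 20*2)² - 3965) = √((½ - 40)² - 3965) = √((-79/2)² - 3965) = √(6241/4 - 3965) = √(-9619/4) = I*√9619/2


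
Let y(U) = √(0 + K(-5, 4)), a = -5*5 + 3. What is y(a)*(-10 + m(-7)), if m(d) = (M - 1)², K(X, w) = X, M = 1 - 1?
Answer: -9*I*√5 ≈ -20.125*I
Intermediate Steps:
M = 0
m(d) = 1 (m(d) = (0 - 1)² = (-1)² = 1)
a = -22 (a = -25 + 3 = -22)
y(U) = I*√5 (y(U) = √(0 - 5) = √(-5) = I*√5)
y(a)*(-10 + m(-7)) = (I*√5)*(-10 + 1) = (I*√5)*(-9) = -9*I*√5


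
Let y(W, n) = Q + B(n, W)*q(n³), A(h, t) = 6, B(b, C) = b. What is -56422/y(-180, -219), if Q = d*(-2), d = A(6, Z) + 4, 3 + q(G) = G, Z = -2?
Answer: -28211/1150129079 ≈ -2.4529e-5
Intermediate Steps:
q(G) = -3 + G
d = 10 (d = 6 + 4 = 10)
Q = -20 (Q = 10*(-2) = -20)
y(W, n) = -20 + n*(-3 + n³)
-56422/y(-180, -219) = -56422/(-20 - 219*(-3 + (-219)³)) = -56422/(-20 - 219*(-3 - 10503459)) = -56422/(-20 - 219*(-10503462)) = -56422/(-20 + 2300258178) = -56422/2300258158 = -56422*1/2300258158 = -28211/1150129079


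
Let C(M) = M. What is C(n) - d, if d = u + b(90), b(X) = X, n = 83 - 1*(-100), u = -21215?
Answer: 21308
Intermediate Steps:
n = 183 (n = 83 + 100 = 183)
d = -21125 (d = -21215 + 90 = -21125)
C(n) - d = 183 - 1*(-21125) = 183 + 21125 = 21308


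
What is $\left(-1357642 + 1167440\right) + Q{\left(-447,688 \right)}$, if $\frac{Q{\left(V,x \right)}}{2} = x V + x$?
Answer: $-803898$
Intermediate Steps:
$Q{\left(V,x \right)} = 2 x + 2 V x$ ($Q{\left(V,x \right)} = 2 \left(x V + x\right) = 2 \left(V x + x\right) = 2 \left(x + V x\right) = 2 x + 2 V x$)
$\left(-1357642 + 1167440\right) + Q{\left(-447,688 \right)} = \left(-1357642 + 1167440\right) + 2 \cdot 688 \left(1 - 447\right) = -190202 + 2 \cdot 688 \left(-446\right) = -190202 - 613696 = -803898$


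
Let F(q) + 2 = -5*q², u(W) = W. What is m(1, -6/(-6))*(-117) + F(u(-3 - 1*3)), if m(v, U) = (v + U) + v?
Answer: -533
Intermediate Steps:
F(q) = -2 - 5*q²
m(v, U) = U + 2*v (m(v, U) = (U + v) + v = U + 2*v)
m(1, -6/(-6))*(-117) + F(u(-3 - 1*3)) = (-6/(-6) + 2*1)*(-117) + (-2 - 5*(-3 - 1*3)²) = (-6*(-⅙) + 2)*(-117) + (-2 - 5*(-3 - 3)²) = (1 + 2)*(-117) + (-2 - 5*(-6)²) = 3*(-117) + (-2 - 5*36) = -351 + (-2 - 180) = -351 - 182 = -533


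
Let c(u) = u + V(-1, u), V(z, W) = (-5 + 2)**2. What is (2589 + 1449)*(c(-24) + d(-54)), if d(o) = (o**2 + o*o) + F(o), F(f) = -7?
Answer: 23460780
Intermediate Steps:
V(z, W) = 9 (V(z, W) = (-3)**2 = 9)
c(u) = 9 + u (c(u) = u + 9 = 9 + u)
d(o) = -7 + 2*o**2 (d(o) = (o**2 + o*o) - 7 = (o**2 + o**2) - 7 = 2*o**2 - 7 = -7 + 2*o**2)
(2589 + 1449)*(c(-24) + d(-54)) = (2589 + 1449)*((9 - 24) + (-7 + 2*(-54)**2)) = 4038*(-15 + (-7 + 2*2916)) = 4038*(-15 + (-7 + 5832)) = 4038*(-15 + 5825) = 4038*5810 = 23460780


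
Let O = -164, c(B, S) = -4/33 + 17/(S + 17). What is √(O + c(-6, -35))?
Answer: 7*I*√14674/66 ≈ 12.848*I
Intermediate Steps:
c(B, S) = -4/33 + 17/(17 + S) (c(B, S) = -4*1/33 + 17/(17 + S) = -4/33 + 17/(17 + S))
√(O + c(-6, -35)) = √(-164 + (493 - 4*(-35))/(33*(17 - 35))) = √(-164 + (1/33)*(493 + 140)/(-18)) = √(-164 + (1/33)*(-1/18)*633) = √(-164 - 211/198) = √(-32683/198) = 7*I*√14674/66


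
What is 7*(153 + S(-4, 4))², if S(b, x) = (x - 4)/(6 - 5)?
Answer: 163863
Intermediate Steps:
S(b, x) = -4 + x (S(b, x) = (-4 + x)/1 = (-4 + x)*1 = -4 + x)
7*(153 + S(-4, 4))² = 7*(153 + (-4 + 4))² = 7*(153 + 0)² = 7*153² = 7*23409 = 163863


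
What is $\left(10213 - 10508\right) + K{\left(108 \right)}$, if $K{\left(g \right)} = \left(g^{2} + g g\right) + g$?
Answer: $23141$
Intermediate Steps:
$K{\left(g \right)} = g + 2 g^{2}$ ($K{\left(g \right)} = \left(g^{2} + g^{2}\right) + g = 2 g^{2} + g = g + 2 g^{2}$)
$\left(10213 - 10508\right) + K{\left(108 \right)} = \left(10213 - 10508\right) + 108 \left(1 + 2 \cdot 108\right) = -295 + 108 \left(1 + 216\right) = -295 + 108 \cdot 217 = -295 + 23436 = 23141$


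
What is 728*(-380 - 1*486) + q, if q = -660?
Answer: -631108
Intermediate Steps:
728*(-380 - 1*486) + q = 728*(-380 - 1*486) - 660 = 728*(-380 - 486) - 660 = 728*(-866) - 660 = -630448 - 660 = -631108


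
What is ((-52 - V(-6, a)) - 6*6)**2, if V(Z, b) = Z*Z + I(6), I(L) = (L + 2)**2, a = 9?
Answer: 35344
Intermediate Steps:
I(L) = (2 + L)**2
V(Z, b) = 64 + Z**2 (V(Z, b) = Z*Z + (2 + 6)**2 = Z**2 + 8**2 = Z**2 + 64 = 64 + Z**2)
((-52 - V(-6, a)) - 6*6)**2 = ((-52 - (64 + (-6)**2)) - 6*6)**2 = ((-52 - (64 + 36)) - 36)**2 = ((-52 - 1*100) - 36)**2 = ((-52 - 100) - 36)**2 = (-152 - 36)**2 = (-188)**2 = 35344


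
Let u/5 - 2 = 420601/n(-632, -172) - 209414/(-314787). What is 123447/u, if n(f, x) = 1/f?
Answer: -38859510789/418383133083980 ≈ -9.2880e-5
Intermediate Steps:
u = -418383133083980/314787 (u = 10 + 5*(420601/(1/(-632)) - 209414/(-314787)) = 10 + 5*(420601/(-1/632) - 209414*(-1/314787)) = 10 + 5*(420601*(-632) + 209414/314787) = 10 + 5*(-265819832 + 209414/314787) = 10 + 5*(-83676627246370/314787) = 10 - 418383136231850/314787 = -418383133083980/314787 ≈ -1.3291e+9)
123447/u = 123447/(-418383133083980/314787) = 123447*(-314787/418383133083980) = -38859510789/418383133083980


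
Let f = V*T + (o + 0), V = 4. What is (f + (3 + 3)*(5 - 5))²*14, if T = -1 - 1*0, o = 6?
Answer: 56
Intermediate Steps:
T = -1 (T = -1 + 0 = -1)
f = 2 (f = 4*(-1) + (6 + 0) = -4 + 6 = 2)
(f + (3 + 3)*(5 - 5))²*14 = (2 + (3 + 3)*(5 - 5))²*14 = (2 + 6*0)²*14 = (2 + 0)²*14 = 2²*14 = 4*14 = 56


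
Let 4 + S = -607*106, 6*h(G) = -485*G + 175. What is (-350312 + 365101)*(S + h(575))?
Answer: -1638562044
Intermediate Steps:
h(G) = 175/6 - 485*G/6 (h(G) = (-485*G + 175)/6 = (175 - 485*G)/6 = 175/6 - 485*G/6)
S = -64346 (S = -4 - 607*106 = -4 - 64342 = -64346)
(-350312 + 365101)*(S + h(575)) = (-350312 + 365101)*(-64346 + (175/6 - 485/6*575)) = 14789*(-64346 + (175/6 - 278875/6)) = 14789*(-64346 - 46450) = 14789*(-110796) = -1638562044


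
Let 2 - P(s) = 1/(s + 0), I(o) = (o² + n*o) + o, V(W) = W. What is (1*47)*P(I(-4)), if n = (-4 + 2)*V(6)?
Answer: 5593/60 ≈ 93.217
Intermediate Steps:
n = -12 (n = (-4 + 2)*6 = -2*6 = -12)
I(o) = o² - 11*o (I(o) = (o² - 12*o) + o = o² - 11*o)
P(s) = 2 - 1/s (P(s) = 2 - 1/(s + 0) = 2 - 1/s)
(1*47)*P(I(-4)) = (1*47)*(2 - 1/((-4*(-11 - 4)))) = 47*(2 - 1/((-4*(-15)))) = 47*(2 - 1/60) = 47*(119/60) = 5593/60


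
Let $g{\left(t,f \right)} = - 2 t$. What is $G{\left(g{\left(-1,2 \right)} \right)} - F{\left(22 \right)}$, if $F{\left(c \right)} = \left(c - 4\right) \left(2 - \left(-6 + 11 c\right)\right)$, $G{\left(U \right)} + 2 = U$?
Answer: $4212$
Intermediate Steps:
$G{\left(U \right)} = -2 + U$
$F{\left(c \right)} = \left(-4 + c\right) \left(8 - 11 c\right)$ ($F{\left(c \right)} = \left(-4 + c\right) \left(2 - \left(-6 + 11 c\right)\right) = \left(-4 + c\right) \left(8 - 11 c\right)$)
$G{\left(g{\left(-1,2 \right)} \right)} - F{\left(22 \right)} = \left(-2 - -2\right) - \left(-32 - 11 \cdot 22^{2} + 52 \cdot 22\right) = \left(-2 + 2\right) - \left(-32 - 5324 + 1144\right) = 0 - \left(-32 - 5324 + 1144\right) = 0 - -4212 = 0 + 4212 = 4212$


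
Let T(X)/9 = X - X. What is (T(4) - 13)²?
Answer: 169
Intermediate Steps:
T(X) = 0 (T(X) = 9*(X - X) = 9*0 = 0)
(T(4) - 13)² = (0 - 13)² = (-13)² = 169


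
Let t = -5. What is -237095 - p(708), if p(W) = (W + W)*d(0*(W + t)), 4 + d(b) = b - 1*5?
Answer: -224351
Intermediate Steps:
d(b) = -9 + b (d(b) = -4 + (b - 1*5) = -4 + (b - 5) = -4 + (-5 + b) = -9 + b)
p(W) = -18*W (p(W) = (W + W)*(-9 + 0*(W - 5)) = (2*W)*(-9 + 0*(-5 + W)) = (2*W)*(-9 + 0) = (2*W)*(-9) = -18*W)
-237095 - p(708) = -237095 - (-18)*708 = -237095 - 1*(-12744) = -237095 + 12744 = -224351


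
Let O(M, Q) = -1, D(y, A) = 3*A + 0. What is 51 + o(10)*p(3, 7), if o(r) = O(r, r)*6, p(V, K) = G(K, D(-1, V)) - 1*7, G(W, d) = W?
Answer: 51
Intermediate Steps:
D(y, A) = 3*A
p(V, K) = -7 + K (p(V, K) = K - 1*7 = K - 7 = -7 + K)
o(r) = -6 (o(r) = -1*6 = -6)
51 + o(10)*p(3, 7) = 51 - 6*(-7 + 7) = 51 - 6*0 = 51 + 0 = 51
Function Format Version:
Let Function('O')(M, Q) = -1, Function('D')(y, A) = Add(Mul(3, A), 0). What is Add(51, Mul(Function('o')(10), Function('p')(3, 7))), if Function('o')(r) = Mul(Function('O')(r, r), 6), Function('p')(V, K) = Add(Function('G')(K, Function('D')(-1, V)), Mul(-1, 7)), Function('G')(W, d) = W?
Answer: 51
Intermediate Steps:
Function('D')(y, A) = Mul(3, A)
Function('p')(V, K) = Add(-7, K) (Function('p')(V, K) = Add(K, Mul(-1, 7)) = Add(K, -7) = Add(-7, K))
Function('o')(r) = -6 (Function('o')(r) = Mul(-1, 6) = -6)
Add(51, Mul(Function('o')(10), Function('p')(3, 7))) = Add(51, Mul(-6, Add(-7, 7))) = Add(51, Mul(-6, 0)) = Add(51, 0) = 51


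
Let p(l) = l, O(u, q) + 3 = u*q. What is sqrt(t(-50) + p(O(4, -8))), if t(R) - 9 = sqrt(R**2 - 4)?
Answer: sqrt(-26 + 8*sqrt(39)) ≈ 4.8949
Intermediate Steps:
O(u, q) = -3 + q*u (O(u, q) = -3 + u*q = -3 + q*u)
t(R) = 9 + sqrt(-4 + R**2) (t(R) = 9 + sqrt(R**2 - 4) = 9 + sqrt(-4 + R**2))
sqrt(t(-50) + p(O(4, -8))) = sqrt((9 + sqrt(-4 + (-50)**2)) + (-3 - 8*4)) = sqrt((9 + sqrt(-4 + 2500)) + (-3 - 32)) = sqrt((9 + sqrt(2496)) - 35) = sqrt((9 + 8*sqrt(39)) - 35) = sqrt(-26 + 8*sqrt(39))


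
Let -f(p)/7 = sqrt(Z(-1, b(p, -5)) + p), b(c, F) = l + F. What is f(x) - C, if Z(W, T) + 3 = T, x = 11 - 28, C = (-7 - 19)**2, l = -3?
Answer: -676 - 14*I*sqrt(7) ≈ -676.0 - 37.041*I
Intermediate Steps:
C = 676 (C = (-26)**2 = 676)
b(c, F) = -3 + F
x = -17
Z(W, T) = -3 + T
f(p) = -7*sqrt(-11 + p) (f(p) = -7*sqrt((-3 + (-3 - 5)) + p) = -7*sqrt((-3 - 8) + p) = -7*sqrt(-11 + p))
f(x) - C = -7*sqrt(-11 - 17) - 1*676 = -14*I*sqrt(7) - 676 = -676 - 14*I*sqrt(7)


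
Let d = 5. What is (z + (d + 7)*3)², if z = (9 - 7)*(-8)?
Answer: 400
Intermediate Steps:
z = -16 (z = 2*(-8) = -16)
(z + (d + 7)*3)² = (-16 + (5 + 7)*3)² = (-16 + 12*3)² = (-16 + 36)² = 20² = 400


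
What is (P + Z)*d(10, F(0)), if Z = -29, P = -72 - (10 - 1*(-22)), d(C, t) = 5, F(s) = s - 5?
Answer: -665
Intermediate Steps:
F(s) = -5 + s
P = -104 (P = -72 - (10 + 22) = -72 - 1*32 = -72 - 32 = -104)
(P + Z)*d(10, F(0)) = (-104 - 29)*5 = -133*5 = -665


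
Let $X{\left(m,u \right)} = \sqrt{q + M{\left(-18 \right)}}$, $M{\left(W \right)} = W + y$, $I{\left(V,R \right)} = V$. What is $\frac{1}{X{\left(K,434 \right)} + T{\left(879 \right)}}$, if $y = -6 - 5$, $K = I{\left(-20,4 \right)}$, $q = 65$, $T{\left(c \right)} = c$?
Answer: $\frac{1}{885} \approx 0.0011299$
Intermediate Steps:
$K = -20$
$y = -11$ ($y = -6 - 5 = -11$)
$M{\left(W \right)} = -11 + W$ ($M{\left(W \right)} = W - 11 = -11 + W$)
$X{\left(m,u \right)} = 6$ ($X{\left(m,u \right)} = \sqrt{65 - 29} = \sqrt{36} = 6$)
$\frac{1}{X{\left(K,434 \right)} + T{\left(879 \right)}} = \frac{1}{6 + 879} = \frac{1}{885}$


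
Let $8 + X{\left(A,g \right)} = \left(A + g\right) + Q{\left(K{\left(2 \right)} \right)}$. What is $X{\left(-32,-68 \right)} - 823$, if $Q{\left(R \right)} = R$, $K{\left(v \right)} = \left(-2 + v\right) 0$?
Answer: $-931$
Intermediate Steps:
$K{\left(v \right)} = 0$
$X{\left(A,g \right)} = -8 + A + g$ ($X{\left(A,g \right)} = -8 + \left(\left(A + g\right) + 0\right) = -8 + \left(A + g\right) = -8 + A + g$)
$X{\left(-32,-68 \right)} - 823 = \left(-8 - 32 - 68\right) - 823 = -108 - 823 = -931$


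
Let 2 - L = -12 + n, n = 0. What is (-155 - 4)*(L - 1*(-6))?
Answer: -3180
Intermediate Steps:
L = 14 (L = 2 - (-12 + 0) = 2 - 1*(-12) = 2 + 12 = 14)
(-155 - 4)*(L - 1*(-6)) = (-155 - 4)*(14 - 1*(-6)) = -159*(14 + 6) = -159*20 = -3180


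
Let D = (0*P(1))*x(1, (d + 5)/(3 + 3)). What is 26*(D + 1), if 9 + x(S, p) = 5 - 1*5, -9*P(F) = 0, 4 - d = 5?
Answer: 26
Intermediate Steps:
d = -1 (d = 4 - 1*5 = 4 - 5 = -1)
P(F) = 0 (P(F) = -⅑*0 = 0)
x(S, p) = -9 (x(S, p) = -9 + (5 - 1*5) = -9 + (5 - 5) = -9 + 0 = -9)
D = 0 (D = (0*0)*(-9) = 0*(-9) = 0)
26*(D + 1) = 26*(0 + 1) = 26*1 = 26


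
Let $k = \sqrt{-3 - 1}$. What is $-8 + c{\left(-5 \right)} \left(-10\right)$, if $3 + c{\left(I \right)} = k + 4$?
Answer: $-18 - 20 i \approx -18.0 - 20.0 i$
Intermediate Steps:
$k = 2 i$ ($k = \sqrt{-4} = 2 i \approx 2.0 i$)
$c{\left(I \right)} = 1 + 2 i$ ($c{\left(I \right)} = -3 + \left(2 i + 4\right) = -3 + \left(4 + 2 i\right) = 1 + 2 i$)
$-8 + c{\left(-5 \right)} \left(-10\right) = -8 + \left(1 + 2 i\right) \left(-10\right) = -8 - \left(10 + 20 i\right) = -18 - 20 i$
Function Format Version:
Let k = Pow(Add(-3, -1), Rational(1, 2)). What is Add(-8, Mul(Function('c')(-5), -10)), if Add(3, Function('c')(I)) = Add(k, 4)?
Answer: Add(-18, Mul(-20, I)) ≈ Add(-18.000, Mul(-20.000, I))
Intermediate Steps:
k = Mul(2, I) (k = Pow(-4, Rational(1, 2)) = Mul(2, I) ≈ Mul(2.0000, I))
Function('c')(I) = Add(1, Mul(2, I)) (Function('c')(I) = Add(-3, Add(Mul(2, I), 4)) = Add(-3, Add(4, Mul(2, I))) = Add(1, Mul(2, I)))
Add(-8, Mul(Function('c')(-5), -10)) = Add(-8, Mul(Add(1, Mul(2, I)), -10)) = Add(-8, Add(-10, Mul(-20, I))) = Add(-18, Mul(-20, I))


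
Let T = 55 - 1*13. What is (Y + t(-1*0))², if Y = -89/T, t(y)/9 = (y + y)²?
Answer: 7921/1764 ≈ 4.4904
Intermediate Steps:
T = 42 (T = 55 - 13 = 42)
t(y) = 36*y² (t(y) = 9*(y + y)² = 9*(2*y)² = 9*(4*y²) = 36*y²)
Y = -89/42 ≈ -2.1190
(Y + t(-1*0))² = (-89/42 + 36*(-1*0)²)² = (-89/42 + 36*0²)² = (-89/42 + 36*0)² = (-89/42 + 0)² = (-89/42)² = 7921/1764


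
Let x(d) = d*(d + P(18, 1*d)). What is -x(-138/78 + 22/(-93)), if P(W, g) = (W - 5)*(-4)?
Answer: -158335525/1461681 ≈ -108.32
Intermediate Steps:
P(W, g) = 20 - 4*W (P(W, g) = (-5 + W)*(-4) = 20 - 4*W)
x(d) = d*(-52 + d) (x(d) = d*(d + (20 - 4*18)) = d*(d + (20 - 72)) = d*(d - 52) = d*(-52 + d))
-x(-138/78 + 22/(-93)) = -(-138/78 + 22/(-93))*(-52 + (-138/78 + 22/(-93))) = -(-138*1/78 + 22*(-1/93))*(-52 + (-138*1/78 + 22*(-1/93))) = -(-23/13 - 22/93)*(-52 + (-23/13 - 22/93)) = -(-2425)*(-52 - 2425/1209)/1209 = -(-2425)*(-65293)/(1209*1209) = -1*158335525/1461681 = -158335525/1461681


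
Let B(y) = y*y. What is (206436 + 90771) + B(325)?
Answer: 402832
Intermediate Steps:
B(y) = y²
(206436 + 90771) + B(325) = (206436 + 90771) + 325² = 297207 + 105625 = 402832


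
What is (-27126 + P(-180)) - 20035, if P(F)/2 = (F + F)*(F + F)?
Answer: 212039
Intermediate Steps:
P(F) = 8*F² (P(F) = 2*((F + F)*(F + F)) = 2*((2*F)*(2*F)) = 2*(4*F²) = 8*F²)
(-27126 + P(-180)) - 20035 = (-27126 + 8*(-180)²) - 20035 = (-27126 + 8*32400) - 20035 = (-27126 + 259200) - 20035 = 232074 - 20035 = 212039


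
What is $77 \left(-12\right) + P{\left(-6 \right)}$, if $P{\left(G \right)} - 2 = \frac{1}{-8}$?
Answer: $- \frac{7377}{8} \approx -922.13$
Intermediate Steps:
$P{\left(G \right)} = \frac{15}{8}$ ($P{\left(G \right)} = 2 + \frac{1}{-8} = 2 - \frac{1}{8} = \frac{15}{8}$)
$77 \left(-12\right) + P{\left(-6 \right)} = 77 \left(-12\right) + \frac{15}{8} = -924 + \frac{15}{8} = - \frac{7377}{8}$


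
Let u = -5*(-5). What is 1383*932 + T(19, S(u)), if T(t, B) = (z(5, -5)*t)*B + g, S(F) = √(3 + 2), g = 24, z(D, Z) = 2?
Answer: 1288980 + 38*√5 ≈ 1.2891e+6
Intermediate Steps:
u = 25
S(F) = √5
T(t, B) = 24 + 2*B*t (T(t, B) = (2*t)*B + 24 = 2*B*t + 24 = 24 + 2*B*t)
1383*932 + T(19, S(u)) = 1383*932 + (24 + 2*√5*19) = 1288956 + (24 + 38*√5) = 1288980 + 38*√5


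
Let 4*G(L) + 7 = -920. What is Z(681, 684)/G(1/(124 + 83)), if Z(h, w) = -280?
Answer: 1120/927 ≈ 1.2082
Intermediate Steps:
G(L) = -927/4 (G(L) = -7/4 + (¼)*(-920) = -7/4 - 230 = -927/4)
Z(681, 684)/G(1/(124 + 83)) = -280/(-927/4) = -280*(-4/927) = 1120/927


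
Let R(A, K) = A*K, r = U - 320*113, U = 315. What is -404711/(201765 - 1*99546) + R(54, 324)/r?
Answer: -16295289419/3664040055 ≈ -4.4474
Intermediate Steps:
r = -35845 (r = 315 - 320*113 = 315 - 36160 = -35845)
-404711/(201765 - 1*99546) + R(54, 324)/r = -404711/(201765 - 1*99546) + (54*324)/(-35845) = -404711/(201765 - 99546) + 17496*(-1/35845) = -404711/102219 - 17496/35845 = -16295289419/3664040055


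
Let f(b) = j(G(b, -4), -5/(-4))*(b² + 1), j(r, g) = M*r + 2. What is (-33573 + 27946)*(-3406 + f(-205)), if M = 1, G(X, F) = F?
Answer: 492126166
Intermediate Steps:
j(r, g) = 2 + r (j(r, g) = 1*r + 2 = r + 2 = 2 + r)
f(b) = -2 - 2*b² (f(b) = (2 - 4)*(b² + 1) = -2*(1 + b²) = -2 - 2*b²)
(-33573 + 27946)*(-3406 + f(-205)) = (-33573 + 27946)*(-3406 + (-2 - 2*(-205)²)) = -5627*(-3406 + (-2 - 2*42025)) = -5627*(-3406 + (-2 - 84050)) = -5627*(-3406 - 84052) = -5627*(-87458) = 492126166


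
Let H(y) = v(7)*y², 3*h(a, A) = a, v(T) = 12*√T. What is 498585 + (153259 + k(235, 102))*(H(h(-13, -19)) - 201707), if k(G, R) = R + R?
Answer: -30954062756 + 103740988*√7/3 ≈ -3.0863e+10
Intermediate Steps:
k(G, R) = 2*R
h(a, A) = a/3
H(y) = 12*√7*y² (H(y) = (12*√7)*y² = 12*√7*y²)
498585 + (153259 + k(235, 102))*(H(h(-13, -19)) - 201707) = 498585 + (153259 + 2*102)*(12*√7*((⅓)*(-13))² - 201707) = 498585 + (153259 + 204)*(12*√7*(-13/3)² - 201707) = 498585 + 153463*(12*√7*(169/9) - 201707) = 498585 + 153463*(676*√7/3 - 201707) = 498585 + 153463*(-201707 + 676*√7/3) = 498585 + (-30954561341 + 103740988*√7/3) = -30954062756 + 103740988*√7/3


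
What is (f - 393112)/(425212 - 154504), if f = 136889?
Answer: -256223/270708 ≈ -0.94649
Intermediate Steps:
(f - 393112)/(425212 - 154504) = (136889 - 393112)/(425212 - 154504) = -256223/270708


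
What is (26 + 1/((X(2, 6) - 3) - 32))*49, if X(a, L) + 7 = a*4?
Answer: 43267/34 ≈ 1272.6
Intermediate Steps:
X(a, L) = -7 + 4*a (X(a, L) = -7 + a*4 = -7 + 4*a)
(26 + 1/((X(2, 6) - 3) - 32))*49 = (26 + 1/(((-7 + 4*2) - 3) - 32))*49 = (26 + 1/(((-7 + 8) - 3) - 32))*49 = (26 + 1/((1 - 3) - 32))*49 = (26 + 1/(-2 - 32))*49 = (26 + 1/(-34))*49 = (26 - 1/34)*49 = (883/34)*49 = 43267/34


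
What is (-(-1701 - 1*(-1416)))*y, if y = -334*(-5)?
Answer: 475950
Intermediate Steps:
y = 1670
(-(-1701 - 1*(-1416)))*y = -(-1701 - 1*(-1416))*1670 = -(-1701 + 1416)*1670 = -1*(-285)*1670 = 285*1670 = 475950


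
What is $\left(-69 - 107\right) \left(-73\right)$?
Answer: $12848$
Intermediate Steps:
$\left(-69 - 107\right) \left(-73\right) = \left(-176\right) \left(-73\right) = 12848$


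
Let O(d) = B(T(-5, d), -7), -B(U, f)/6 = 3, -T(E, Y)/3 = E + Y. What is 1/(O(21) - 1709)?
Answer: -1/1727 ≈ -0.00057904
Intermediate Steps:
T(E, Y) = -3*E - 3*Y (T(E, Y) = -3*(E + Y) = -3*E - 3*Y)
B(U, f) = -18 (B(U, f) = -6*3 = -18)
O(d) = -18
1/(O(21) - 1709) = 1/(-18 - 1709) = 1/(-1727) = -1/1727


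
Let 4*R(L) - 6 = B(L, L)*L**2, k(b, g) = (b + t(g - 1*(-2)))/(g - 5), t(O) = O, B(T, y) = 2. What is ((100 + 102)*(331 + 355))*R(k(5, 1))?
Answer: 485002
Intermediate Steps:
k(b, g) = (2 + b + g)/(-5 + g) (k(b, g) = (b + (g - 1*(-2)))/(g - 5) = (b + (g + 2))/(-5 + g) = (b + (2 + g))/(-5 + g) = (2 + b + g)/(-5 + g))
R(L) = 3/2 + L**2/2 (R(L) = 3/2 + (2*L**2)/4 = 3/2 + L**2/2)
((100 + 102)*(331 + 355))*R(k(5, 1)) = ((100 + 102)*(331 + 355))*(3/2 + ((2 + 5 + 1)/(-5 + 1))**2/2) = (202*686)*(3/2 + (8/(-4))**2/2) = 138572*(3/2 + (-1/4*8)**2/2) = 138572*(3/2 + (1/2)*(-2)**2) = 138572*(3/2 + (1/2)*4) = 138572*(3/2 + 2) = 138572*(7/2) = 485002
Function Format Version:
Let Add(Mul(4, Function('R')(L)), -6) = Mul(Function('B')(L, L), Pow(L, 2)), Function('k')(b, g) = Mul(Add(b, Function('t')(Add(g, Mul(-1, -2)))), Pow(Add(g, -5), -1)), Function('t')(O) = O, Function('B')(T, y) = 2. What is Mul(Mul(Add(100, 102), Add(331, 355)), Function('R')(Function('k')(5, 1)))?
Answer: 485002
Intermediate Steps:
Function('k')(b, g) = Mul(Pow(Add(-5, g), -1), Add(2, b, g)) (Function('k')(b, g) = Mul(Add(b, Add(g, Mul(-1, -2))), Pow(Add(g, -5), -1)) = Mul(Add(b, Add(g, 2)), Pow(Add(-5, g), -1)) = Mul(Add(b, Add(2, g)), Pow(Add(-5, g), -1)) = Mul(Add(2, b, g), Pow(Add(-5, g), -1)) = Mul(Pow(Add(-5, g), -1), Add(2, b, g)))
Function('R')(L) = Add(Rational(3, 2), Mul(Rational(1, 2), Pow(L, 2))) (Function('R')(L) = Add(Rational(3, 2), Mul(Rational(1, 4), Mul(2, Pow(L, 2)))) = Add(Rational(3, 2), Mul(Rational(1, 2), Pow(L, 2))))
Mul(Mul(Add(100, 102), Add(331, 355)), Function('R')(Function('k')(5, 1))) = Mul(Mul(Add(100, 102), Add(331, 355)), Add(Rational(3, 2), Mul(Rational(1, 2), Pow(Mul(Pow(Add(-5, 1), -1), Add(2, 5, 1)), 2)))) = Mul(Mul(202, 686), Add(Rational(3, 2), Mul(Rational(1, 2), Pow(Mul(Pow(-4, -1), 8), 2)))) = Mul(138572, Add(Rational(3, 2), Mul(Rational(1, 2), Pow(Mul(Rational(-1, 4), 8), 2)))) = Mul(138572, Add(Rational(3, 2), Mul(Rational(1, 2), Pow(-2, 2)))) = Mul(138572, Add(Rational(3, 2), Mul(Rational(1, 2), 4))) = Mul(138572, Add(Rational(3, 2), 2)) = Mul(138572, Rational(7, 2)) = 485002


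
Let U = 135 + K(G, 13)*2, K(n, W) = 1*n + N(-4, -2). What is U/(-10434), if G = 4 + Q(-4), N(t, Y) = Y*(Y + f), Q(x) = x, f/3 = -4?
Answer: -191/10434 ≈ -0.018306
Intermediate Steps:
f = -12 (f = 3*(-4) = -12)
N(t, Y) = Y*(-12 + Y) (N(t, Y) = Y*(Y - 12) = Y*(-12 + Y))
G = 0 (G = 4 - 4 = 0)
K(n, W) = 28 + n (K(n, W) = 1*n - 2*(-12 - 2) = n - 2*(-14) = n + 28 = 28 + n)
U = 191 (U = 135 + (28 + 0)*2 = 135 + 28*2 = 135 + 56 = 191)
U/(-10434) = 191/(-10434) = 191*(-1/10434) = -191/10434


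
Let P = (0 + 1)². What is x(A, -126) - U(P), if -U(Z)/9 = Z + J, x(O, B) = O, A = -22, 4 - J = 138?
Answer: -1219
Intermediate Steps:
J = -134 (J = 4 - 1*138 = 4 - 138 = -134)
P = 1 (P = 1² = 1)
U(Z) = 1206 - 9*Z (U(Z) = -9*(Z - 134) = -9*(-134 + Z) = 1206 - 9*Z)
x(A, -126) - U(P) = -22 - (1206 - 9*1) = -22 - (1206 - 9) = -22 - 1*1197 = -22 - 1197 = -1219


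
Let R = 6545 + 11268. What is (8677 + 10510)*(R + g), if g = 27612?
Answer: 871569475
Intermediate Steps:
R = 17813
(8677 + 10510)*(R + g) = (8677 + 10510)*(17813 + 27612) = 19187*45425 = 871569475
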